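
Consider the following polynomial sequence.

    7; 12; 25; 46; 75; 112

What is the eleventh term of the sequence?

417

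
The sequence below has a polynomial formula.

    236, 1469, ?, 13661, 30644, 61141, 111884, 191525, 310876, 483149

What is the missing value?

5140

Using the last 7 terms:
16983  30497  50743  79641  119351  172273
13514  20246  28898  39710  52922
6732  8652  10812  13212
1920  2160  2400
240  240
Constant fifth difference = 240.
Extend backward: 1920 − 240 = 1680;  6732 − 1680 = 5052;  13514 − 5052 = 8462;  16983 − 8462 = 8521;  13661 − 8521 = 5140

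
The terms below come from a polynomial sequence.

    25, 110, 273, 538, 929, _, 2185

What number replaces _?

Using the first 5 terms:
Δ: 85, 163, 265, 391
Δ²: 78, 102, 126
Δ³: 24, 24
Constant third difference = 24.
Extend forward: 126 + 24 = 150;  391 + 150 = 541;  929 + 541 = 1470

1470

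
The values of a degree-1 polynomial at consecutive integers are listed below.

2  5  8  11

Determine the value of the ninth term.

26

Δ: 3, 3, 3
First differences constant at 3.
11 + 3 = 14
14 + 3 = 17
17 + 3 = 20
20 + 3 = 23
23 + 3 = 26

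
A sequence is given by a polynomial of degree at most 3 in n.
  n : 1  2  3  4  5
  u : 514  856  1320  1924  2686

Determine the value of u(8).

Δ: 342, 464, 604, 762
Δ²: 122, 140, 158
Δ³: 18, 18
Third differences constant at 18.
158 + 18 = 176;  762 + 176 = 938;  2686 + 938 = 3624
176 + 18 = 194;  938 + 194 = 1132;  3624 + 1132 = 4756
194 + 18 = 212;  1132 + 212 = 1344;  4756 + 1344 = 6100

6100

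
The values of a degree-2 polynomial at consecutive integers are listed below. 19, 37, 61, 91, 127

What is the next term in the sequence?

D1: 18, 24, 30, 36
D2: 6, 6, 6
The second differences are constant (6).
36 + 6 = 42;  127 + 42 = 169

169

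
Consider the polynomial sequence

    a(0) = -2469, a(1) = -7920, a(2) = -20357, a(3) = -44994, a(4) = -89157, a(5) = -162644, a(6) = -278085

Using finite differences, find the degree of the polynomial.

-5451, -12437, -24637, -44163, -73487, -115441
-6986, -12200, -19526, -29324, -41954
-5214, -7326, -9798, -12630
-2112, -2472, -2832
-360, -360
The fifth differences are constant, so the polynomial has degree 5.

5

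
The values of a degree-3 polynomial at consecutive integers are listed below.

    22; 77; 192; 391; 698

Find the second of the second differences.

84

D1: 55, 115, 199, 307
D2: 60, 84, 108
D3: 24, 24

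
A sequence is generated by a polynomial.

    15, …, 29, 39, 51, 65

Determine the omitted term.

21

Using the last 4 terms:
Δ: 10, 12, 14
Δ²: 2, 2
Constant second difference = 2.
Extend backward: 10 − 2 = 8;  29 − 8 = 21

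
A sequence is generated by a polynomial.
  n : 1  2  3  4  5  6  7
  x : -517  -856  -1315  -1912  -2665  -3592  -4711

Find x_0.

-280

D1: -339, -459, -597, -753, -927, -1119
D2: -120, -138, -156, -174, -192
D3: -18, -18, -18, -18
The third differences are constant at -18.
Work back: -120 + 18 = -102;  -339 + 102 = -237;  -517 + 237 = -280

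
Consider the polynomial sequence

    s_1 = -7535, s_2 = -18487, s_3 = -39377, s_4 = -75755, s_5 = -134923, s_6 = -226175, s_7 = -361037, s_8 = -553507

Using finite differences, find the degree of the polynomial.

5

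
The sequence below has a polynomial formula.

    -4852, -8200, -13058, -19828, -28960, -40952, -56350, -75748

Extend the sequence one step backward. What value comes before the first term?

-2660

Δ: -3348  -4858  -6770  -9132  -11992  -15398  -19398
Δ²: -1510  -1912  -2362  -2860  -3406  -4000
Δ³: -402  -450  -498  -546  -594
Δ⁴: -48  -48  -48  -48
The fourth differences are constant at -48.
Work back: -402 + 48 = -354;  -1510 + 354 = -1156;  -3348 + 1156 = -2192;  -4852 + 2192 = -2660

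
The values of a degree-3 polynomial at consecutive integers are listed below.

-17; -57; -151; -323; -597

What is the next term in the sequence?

D1: -40, -94, -172, -274
D2: -54, -78, -102
D3: -24, -24
Constant third difference = -24, so extend:
-102 − 24 = -126;  -274 − 126 = -400;  -597 − 400 = -997

-997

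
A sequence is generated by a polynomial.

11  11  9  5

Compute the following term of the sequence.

Δ: 0  -2  -4
Δ²: -2  -2
Constant second difference = -2, so extend:
-4 − 2 = -6;  5 − 6 = -1

-1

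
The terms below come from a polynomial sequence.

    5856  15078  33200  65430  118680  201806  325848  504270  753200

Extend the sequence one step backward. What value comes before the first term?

9222, 18122, 32230, 53250, 83126, 124042, 178422, 248930
8900, 14108, 21020, 29876, 40916, 54380, 70508
5208, 6912, 8856, 11040, 13464, 16128
1704, 1944, 2184, 2424, 2664
240, 240, 240, 240
The fifth differences are constant at 240.
Work back: 1704 − 240 = 1464;  5208 − 1464 = 3744;  8900 − 3744 = 5156;  9222 − 5156 = 4066;  5856 − 4066 = 1790

1790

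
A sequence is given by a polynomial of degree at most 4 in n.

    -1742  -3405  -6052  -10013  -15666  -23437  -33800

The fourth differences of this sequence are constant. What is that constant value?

-48

Δ: -1663, -2647, -3961, -5653, -7771, -10363
Δ²: -984, -1314, -1692, -2118, -2592
Δ³: -330, -378, -426, -474
Δ⁴: -48, -48, -48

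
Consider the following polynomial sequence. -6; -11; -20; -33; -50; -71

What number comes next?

-96

First differences: -5 , -9 , -13 , -17 , -21
Second differences: -4 , -4 , -4 , -4
Second differences constant at -4.
-21 − 4 = -25;  -71 − 25 = -96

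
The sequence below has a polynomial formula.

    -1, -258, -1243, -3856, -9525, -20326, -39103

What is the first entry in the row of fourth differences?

-528

D1: -257, -985, -2613, -5669, -10801, -18777
D2: -728, -1628, -3056, -5132, -7976
D3: -900, -1428, -2076, -2844
D4: -528, -648, -768
D5: -120, -120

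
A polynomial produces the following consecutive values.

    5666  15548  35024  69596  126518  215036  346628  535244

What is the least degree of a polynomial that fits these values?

5

Δ: 9882, 19476, 34572, 56922, 88518, 131592, 188616
Δ²: 9594, 15096, 22350, 31596, 43074, 57024
Δ³: 5502, 7254, 9246, 11478, 13950
Δ⁴: 1752, 1992, 2232, 2472
Δ⁵: 240, 240, 240
The fifth differences are constant, so the polynomial has degree 5.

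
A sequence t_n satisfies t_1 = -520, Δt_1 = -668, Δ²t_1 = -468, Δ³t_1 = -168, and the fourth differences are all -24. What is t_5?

-6696

Build the table forward from the leading diagonal:
D4: -24  -24  -24  -24  -24
D3: -168  -192  -216  -240  -264
D2: -468  -636  -828  -1044  -1284
D1: -668  -1136  -1772  -2600  -3644
t: -520  -1188  -2324  -4096  -6696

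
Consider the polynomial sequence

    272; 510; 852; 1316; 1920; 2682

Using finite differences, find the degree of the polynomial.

Δ: 238, 342, 464, 604, 762
Δ²: 104, 122, 140, 158
Δ³: 18, 18, 18
The third differences are constant, so the polynomial has degree 3.

3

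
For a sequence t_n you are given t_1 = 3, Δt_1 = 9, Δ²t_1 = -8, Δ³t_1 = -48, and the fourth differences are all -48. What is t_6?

Build the table forward from the leading diagonal:
D4: -48, -48, -48, -48, -48, -48
D3: -48, -96, -144, -192, -240, -288
D2: -8, -56, -152, -296, -488, -728
D1: 9, 1, -55, -207, -503, -991
t: 3, 12, 13, -42, -249, -752

-752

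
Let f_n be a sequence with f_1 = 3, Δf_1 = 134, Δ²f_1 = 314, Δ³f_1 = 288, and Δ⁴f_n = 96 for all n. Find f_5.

3671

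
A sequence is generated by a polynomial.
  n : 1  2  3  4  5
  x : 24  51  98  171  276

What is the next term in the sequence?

Δ: 27  47  73  105
Δ²: 20  26  32
Δ³: 6  6
The third differences are constant (6).
32 + 6 = 38;  105 + 38 = 143;  276 + 143 = 419

419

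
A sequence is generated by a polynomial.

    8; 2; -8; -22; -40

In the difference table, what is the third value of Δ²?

-4

Δ: -6, -10, -14, -18
Δ²: -4, -4, -4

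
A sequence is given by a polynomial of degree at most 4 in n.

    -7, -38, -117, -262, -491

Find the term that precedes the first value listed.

-6

-31  -79  -145  -229
-48  -66  -84
-18  -18
The third differences are constant at -18.
Work back: -48 + 18 = -30;  -31 + 30 = -1;  -7 + 1 = -6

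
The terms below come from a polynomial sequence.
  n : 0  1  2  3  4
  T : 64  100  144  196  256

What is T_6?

First differences: 36, 44, 52, 60
Second differences: 8, 8, 8
The second differences are constant (8).
60 + 8 = 68;  256 + 68 = 324
68 + 8 = 76;  324 + 76 = 400

400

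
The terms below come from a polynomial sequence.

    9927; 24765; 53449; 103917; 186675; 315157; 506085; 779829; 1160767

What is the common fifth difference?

First differences: 14838, 28684, 50468, 82758, 128482, 190928, 273744, 380938
Second differences: 13846, 21784, 32290, 45724, 62446, 82816, 107194
Third differences: 7938, 10506, 13434, 16722, 20370, 24378
Fourth differences: 2568, 2928, 3288, 3648, 4008
Fifth differences: 360, 360, 360, 360

360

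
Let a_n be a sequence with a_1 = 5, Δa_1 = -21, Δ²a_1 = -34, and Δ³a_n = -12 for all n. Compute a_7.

-871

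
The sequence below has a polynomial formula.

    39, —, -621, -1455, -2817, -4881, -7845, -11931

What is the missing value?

-165

Using the last 6 terms:
Δ: -834, -1362, -2064, -2964, -4086
Δ²: -528, -702, -900, -1122
Δ³: -174, -198, -222
Δ⁴: -24, -24
Constant fourth difference = -24.
Extend backward: -174 + 24 = -150;  -528 + 150 = -378;  -834 + 378 = -456;  -621 + 456 = -165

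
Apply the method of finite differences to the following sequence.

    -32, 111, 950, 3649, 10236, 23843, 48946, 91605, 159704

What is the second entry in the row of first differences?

Δ: 143, 839, 2699, 6587, 13607, 25103, 42659, 68099
Δ²: 696, 1860, 3888, 7020, 11496, 17556, 25440
Δ³: 1164, 2028, 3132, 4476, 6060, 7884
Δ⁴: 864, 1104, 1344, 1584, 1824
Δ⁵: 240, 240, 240, 240

839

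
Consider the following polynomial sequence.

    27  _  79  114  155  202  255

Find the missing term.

50

Using the last 5 terms:
35, 41, 47, 53
6, 6, 6
Constant second difference = 6.
Extend backward: 35 − 6 = 29;  79 − 29 = 50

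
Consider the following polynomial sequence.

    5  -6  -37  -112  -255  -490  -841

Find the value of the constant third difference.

D1: -11, -31, -75, -143, -235, -351
D2: -20, -44, -68, -92, -116
D3: -24, -24, -24, -24

-24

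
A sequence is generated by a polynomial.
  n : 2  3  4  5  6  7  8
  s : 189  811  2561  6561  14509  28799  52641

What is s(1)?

622, 1750, 4000, 7948, 14290, 23842
1128, 2250, 3948, 6342, 9552
1122, 1698, 2394, 3210
576, 696, 816
120, 120
The fifth differences are constant at 120.
Work back: 576 − 120 = 456;  1122 − 456 = 666;  1128 − 666 = 462;  622 − 462 = 160;  189 − 160 = 29

29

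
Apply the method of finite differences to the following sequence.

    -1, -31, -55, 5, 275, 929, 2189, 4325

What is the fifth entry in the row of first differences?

Δ: -30, -24, 60, 270, 654, 1260, 2136
Δ²: 6, 84, 210, 384, 606, 876
Δ³: 78, 126, 174, 222, 270
Δ⁴: 48, 48, 48, 48

654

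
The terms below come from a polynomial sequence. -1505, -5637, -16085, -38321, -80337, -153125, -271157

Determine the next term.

First differences: -4132  -10448  -22236  -42016  -72788  -118032
Second differences: -6316  -11788  -19780  -30772  -45244
Third differences: -5472  -7992  -10992  -14472
Fourth differences: -2520  -3000  -3480
Fifth differences: -480  -480
The fifth differences are constant (-480).
-3480 − 480 = -3960;  -14472 − 3960 = -18432;  -45244 − 18432 = -63676;  -118032 − 63676 = -181708;  -271157 − 181708 = -452865

-452865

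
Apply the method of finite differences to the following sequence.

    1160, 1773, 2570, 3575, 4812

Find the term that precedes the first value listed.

First differences: 613, 797, 1005, 1237
Second differences: 184, 208, 232
Third differences: 24, 24
The third differences are constant at 24.
Work back: 184 − 24 = 160;  613 − 160 = 453;  1160 − 453 = 707

707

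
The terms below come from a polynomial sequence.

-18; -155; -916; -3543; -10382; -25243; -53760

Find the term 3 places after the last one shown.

-312507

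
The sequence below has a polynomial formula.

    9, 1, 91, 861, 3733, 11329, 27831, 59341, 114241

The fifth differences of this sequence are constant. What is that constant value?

360

First differences: -8, 90, 770, 2872, 7596, 16502, 31510, 54900
Second differences: 98, 680, 2102, 4724, 8906, 15008, 23390
Third differences: 582, 1422, 2622, 4182, 6102, 8382
Fourth differences: 840, 1200, 1560, 1920, 2280
Fifth differences: 360, 360, 360, 360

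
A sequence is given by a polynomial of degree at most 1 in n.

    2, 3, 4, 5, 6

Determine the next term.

7

Δ: 1, 1, 1, 1
The first differences are constant (1).
6 + 1 = 7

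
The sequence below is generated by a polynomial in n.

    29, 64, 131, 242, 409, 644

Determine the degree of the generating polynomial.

35, 67, 111, 167, 235
32, 44, 56, 68
12, 12, 12
The third differences are constant, so the polynomial has degree 3.

3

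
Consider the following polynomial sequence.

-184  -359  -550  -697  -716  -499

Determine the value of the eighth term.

1195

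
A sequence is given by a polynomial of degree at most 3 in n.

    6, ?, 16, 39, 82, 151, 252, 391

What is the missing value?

7

Using the last 6 terms:
D1: 23, 43, 69, 101, 139
D2: 20, 26, 32, 38
D3: 6, 6, 6
Constant third difference = 6.
Extend backward: 20 − 6 = 14;  23 − 14 = 9;  16 − 9 = 7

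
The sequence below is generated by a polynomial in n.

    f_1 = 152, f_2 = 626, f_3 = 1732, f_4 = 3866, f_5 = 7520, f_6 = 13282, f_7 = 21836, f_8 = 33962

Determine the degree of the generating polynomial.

D1: 474, 1106, 2134, 3654, 5762, 8554, 12126
D2: 632, 1028, 1520, 2108, 2792, 3572
D3: 396, 492, 588, 684, 780
D4: 96, 96, 96, 96
The fourth differences are constant, so the polynomial has degree 4.

4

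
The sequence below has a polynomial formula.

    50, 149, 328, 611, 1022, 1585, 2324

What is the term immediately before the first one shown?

7

First differences: 99  179  283  411  563  739
Second differences: 80  104  128  152  176
Third differences: 24  24  24  24
The third differences are constant at 24.
Work back: 80 − 24 = 56;  99 − 56 = 43;  50 − 43 = 7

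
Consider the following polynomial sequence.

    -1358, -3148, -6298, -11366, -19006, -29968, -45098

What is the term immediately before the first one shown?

Δ: -1790  -3150  -5068  -7640  -10962  -15130
Δ²: -1360  -1918  -2572  -3322  -4168
Δ³: -558  -654  -750  -846
Δ⁴: -96  -96  -96
The fourth differences are constant at -96.
Work back: -558 + 96 = -462;  -1360 + 462 = -898;  -1790 + 898 = -892;  -1358 + 892 = -466

-466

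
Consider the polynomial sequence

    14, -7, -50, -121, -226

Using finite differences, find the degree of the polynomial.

3

D1: -21, -43, -71, -105
D2: -22, -28, -34
D3: -6, -6
The third differences are constant, so the polynomial has degree 3.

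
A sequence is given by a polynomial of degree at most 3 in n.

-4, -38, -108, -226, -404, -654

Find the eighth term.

-1418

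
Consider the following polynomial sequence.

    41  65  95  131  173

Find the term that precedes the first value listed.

First differences: 24, 30, 36, 42
Second differences: 6, 6, 6
The second differences are constant at 6.
Work back: 24 − 6 = 18;  41 − 18 = 23

23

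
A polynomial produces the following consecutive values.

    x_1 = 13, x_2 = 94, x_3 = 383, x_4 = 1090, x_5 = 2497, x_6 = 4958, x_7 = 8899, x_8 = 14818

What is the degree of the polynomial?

4

D1: 81, 289, 707, 1407, 2461, 3941, 5919
D2: 208, 418, 700, 1054, 1480, 1978
D3: 210, 282, 354, 426, 498
D4: 72, 72, 72, 72
The fourth differences are constant, so the polynomial has degree 4.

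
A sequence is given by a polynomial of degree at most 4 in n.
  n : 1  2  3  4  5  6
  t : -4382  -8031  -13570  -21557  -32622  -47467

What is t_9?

First differences: -3649, -5539, -7987, -11065, -14845
Second differences: -1890, -2448, -3078, -3780
Third differences: -558, -630, -702
Fourth differences: -72, -72
The fourth differences are constant (-72).
-702 − 72 = -774;  -3780 − 774 = -4554;  -14845 − 4554 = -19399;  -47467 − 19399 = -66866
-774 − 72 = -846;  -4554 − 846 = -5400;  -19399 − 5400 = -24799;  -66866 − 24799 = -91665
-846 − 72 = -918;  -5400 − 918 = -6318;  -24799 − 6318 = -31117;  -91665 − 31117 = -122782

-122782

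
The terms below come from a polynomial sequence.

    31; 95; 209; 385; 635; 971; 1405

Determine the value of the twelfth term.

5465

First differences: 64 , 114 , 176 , 250 , 336 , 434
Second differences: 50 , 62 , 74 , 86 , 98
Third differences: 12 , 12 , 12 , 12
Third differences constant at 12.
98 + 12 = 110;  434 + 110 = 544;  1405 + 544 = 1949
110 + 12 = 122;  544 + 122 = 666;  1949 + 666 = 2615
122 + 12 = 134;  666 + 134 = 800;  2615 + 800 = 3415
134 + 12 = 146;  800 + 146 = 946;  3415 + 946 = 4361
146 + 12 = 158;  946 + 158 = 1104;  4361 + 1104 = 5465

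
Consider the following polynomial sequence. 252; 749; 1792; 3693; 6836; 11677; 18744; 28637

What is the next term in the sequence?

42028

D1: 497, 1043, 1901, 3143, 4841, 7067, 9893
D2: 546, 858, 1242, 1698, 2226, 2826
D3: 312, 384, 456, 528, 600
D4: 72, 72, 72, 72
The fourth differences are constant (72).
600 + 72 = 672;  2826 + 672 = 3498;  9893 + 3498 = 13391;  28637 + 13391 = 42028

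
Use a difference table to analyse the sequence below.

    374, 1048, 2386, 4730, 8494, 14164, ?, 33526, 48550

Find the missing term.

Using the first 6 terms:
D1: 674, 1338, 2344, 3764, 5670
D2: 664, 1006, 1420, 1906
D3: 342, 414, 486
D4: 72, 72
Constant fourth difference = 72.
Extend forward: 486 + 72 = 558;  1906 + 558 = 2464;  5670 + 2464 = 8134;  14164 + 8134 = 22298

22298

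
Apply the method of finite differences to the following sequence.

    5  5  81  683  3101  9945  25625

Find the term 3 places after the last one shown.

206861

0 , 76 , 602 , 2418 , 6844 , 15680
76 , 526 , 1816 , 4426 , 8836
450 , 1290 , 2610 , 4410
840 , 1320 , 1800
480 , 480
Constant fifth difference = 480, so extend:
1800 + 480 = 2280;  4410 + 2280 = 6690;  8836 + 6690 = 15526;  15680 + 15526 = 31206;  25625 + 31206 = 56831
2280 + 480 = 2760;  6690 + 2760 = 9450;  15526 + 9450 = 24976;  31206 + 24976 = 56182;  56831 + 56182 = 113013
2760 + 480 = 3240;  9450 + 3240 = 12690;  24976 + 12690 = 37666;  56182 + 37666 = 93848;  113013 + 93848 = 206861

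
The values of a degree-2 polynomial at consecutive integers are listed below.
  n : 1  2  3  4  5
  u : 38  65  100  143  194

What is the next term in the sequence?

253

Δ: 27  35  43  51
Δ²: 8  8  8
Second differences constant at 8.
51 + 8 = 59;  194 + 59 = 253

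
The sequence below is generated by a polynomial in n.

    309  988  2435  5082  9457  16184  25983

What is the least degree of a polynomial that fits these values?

First differences: 679, 1447, 2647, 4375, 6727, 9799
Second differences: 768, 1200, 1728, 2352, 3072
Third differences: 432, 528, 624, 720
Fourth differences: 96, 96, 96
The fourth differences are constant, so the polynomial has degree 4.

4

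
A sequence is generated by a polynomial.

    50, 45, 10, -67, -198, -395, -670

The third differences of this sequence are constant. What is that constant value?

D1: -5, -35, -77, -131, -197, -275
D2: -30, -42, -54, -66, -78
D3: -12, -12, -12, -12

-12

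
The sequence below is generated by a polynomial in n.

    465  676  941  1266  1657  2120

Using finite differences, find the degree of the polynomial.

Δ: 211, 265, 325, 391, 463
Δ²: 54, 60, 66, 72
Δ³: 6, 6, 6
The third differences are constant, so the polynomial has degree 3.

3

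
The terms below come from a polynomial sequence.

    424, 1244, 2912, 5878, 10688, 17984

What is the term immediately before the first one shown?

820, 1668, 2966, 4810, 7296
848, 1298, 1844, 2486
450, 546, 642
96, 96
The fourth differences are constant at 96.
Work back: 450 − 96 = 354;  848 − 354 = 494;  820 − 494 = 326;  424 − 326 = 98

98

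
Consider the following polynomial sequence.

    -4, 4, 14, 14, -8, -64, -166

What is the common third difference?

Δ: 8, 10, 0, -22, -56, -102
Δ²: 2, -10, -22, -34, -46
Δ³: -12, -12, -12, -12

-12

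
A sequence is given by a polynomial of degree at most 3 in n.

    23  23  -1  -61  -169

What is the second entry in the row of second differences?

-36

D1: 0, -24, -60, -108
D2: -24, -36, -48
D3: -12, -12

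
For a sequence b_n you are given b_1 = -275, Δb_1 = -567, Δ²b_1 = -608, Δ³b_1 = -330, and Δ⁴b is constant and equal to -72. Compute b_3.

Build the table forward from the leading diagonal:
Fourth differences: -72  -72  -72
Third differences: -330  -402  -474
Second differences: -608  -938  -1340
First differences: -567  -1175  -2113
b: -275  -842  -2017

-2017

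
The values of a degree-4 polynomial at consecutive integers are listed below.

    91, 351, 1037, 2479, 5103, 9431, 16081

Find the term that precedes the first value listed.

First differences: 260  686  1442  2624  4328  6650
Second differences: 426  756  1182  1704  2322
Third differences: 330  426  522  618
Fourth differences: 96  96  96
The fourth differences are constant at 96.
Work back: 330 − 96 = 234;  426 − 234 = 192;  260 − 192 = 68;  91 − 68 = 23

23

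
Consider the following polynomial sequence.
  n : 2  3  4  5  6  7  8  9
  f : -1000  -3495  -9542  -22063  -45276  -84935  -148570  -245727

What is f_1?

-191

-2495  -6047  -12521  -23213  -39659  -63635  -97157
-3552  -6474  -10692  -16446  -23976  -33522
-2922  -4218  -5754  -7530  -9546
-1296  -1536  -1776  -2016
-240  -240  -240
The fifth differences are constant at -240.
Work back: -1296 + 240 = -1056;  -2922 + 1056 = -1866;  -3552 + 1866 = -1686;  -2495 + 1686 = -809;  -1000 + 809 = -191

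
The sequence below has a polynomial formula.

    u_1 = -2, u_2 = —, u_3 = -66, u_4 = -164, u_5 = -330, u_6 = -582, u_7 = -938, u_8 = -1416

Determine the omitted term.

Using the last 6 terms:
Δ: -98, -166, -252, -356, -478
Δ²: -68, -86, -104, -122
Δ³: -18, -18, -18
Constant third difference = -18.
Extend backward: -68 + 18 = -50;  -98 + 50 = -48;  -66 + 48 = -18

-18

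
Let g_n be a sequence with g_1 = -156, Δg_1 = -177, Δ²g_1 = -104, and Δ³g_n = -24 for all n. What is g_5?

-1584

Build the table forward from the leading diagonal:
Third differences: -24  -24  -24  -24  -24
Second differences: -104  -128  -152  -176  -200
First differences: -177  -281  -409  -561  -737
g: -156  -333  -614  -1023  -1584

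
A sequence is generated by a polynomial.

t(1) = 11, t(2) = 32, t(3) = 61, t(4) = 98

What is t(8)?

326

Δ: 21, 29, 37
Δ²: 8, 8
Constant second difference = 8, so extend:
37 + 8 = 45;  98 + 45 = 143
45 + 8 = 53;  143 + 53 = 196
53 + 8 = 61;  196 + 61 = 257
61 + 8 = 69;  257 + 69 = 326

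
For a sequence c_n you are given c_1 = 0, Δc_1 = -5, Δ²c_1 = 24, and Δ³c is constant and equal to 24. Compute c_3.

14

Build the table forward from the leading diagonal:
Δ³: 24  24  24
Δ²: 24  48  72
Δ: -5  19  67
c: 0  -5  14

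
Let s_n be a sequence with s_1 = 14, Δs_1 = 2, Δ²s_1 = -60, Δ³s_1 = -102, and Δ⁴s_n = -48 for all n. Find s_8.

-6482

Build the table forward from the leading diagonal:
Fourth differences: -48  -48  -48  -48  -48  -48  -48  -48
Third differences: -102  -150  -198  -246  -294  -342  -390  -438
Second differences: -60  -162  -312  -510  -756  -1050  -1392  -1782
First differences: 2  -58  -220  -532  -1042  -1798  -2848  -4240
s: 14  16  -42  -262  -794  -1836  -3634  -6482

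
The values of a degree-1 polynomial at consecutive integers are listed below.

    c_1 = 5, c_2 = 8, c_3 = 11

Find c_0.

2

Δ: 3, 3
The first differences are constant at 3.
Work back: 5 − 3 = 2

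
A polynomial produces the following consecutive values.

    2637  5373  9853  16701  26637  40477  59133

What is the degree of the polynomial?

4

2736, 4480, 6848, 9936, 13840, 18656
1744, 2368, 3088, 3904, 4816
624, 720, 816, 912
96, 96, 96
The fourth differences are constant, so the polynomial has degree 4.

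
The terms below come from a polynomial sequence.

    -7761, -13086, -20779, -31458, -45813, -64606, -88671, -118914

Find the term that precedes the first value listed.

-4258

D1: -5325, -7693, -10679, -14355, -18793, -24065, -30243
D2: -2368, -2986, -3676, -4438, -5272, -6178
D3: -618, -690, -762, -834, -906
D4: -72, -72, -72, -72
The fourth differences are constant at -72.
Work back: -618 + 72 = -546;  -2368 + 546 = -1822;  -5325 + 1822 = -3503;  -7761 + 3503 = -4258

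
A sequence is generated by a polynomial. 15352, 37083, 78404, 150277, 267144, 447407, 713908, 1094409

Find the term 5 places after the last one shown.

6083464

Δ: 21731  41321  71873  116867  180263  266501  380501
Δ²: 19590  30552  44994  63396  86238  114000
Δ³: 10962  14442  18402  22842  27762
Δ⁴: 3480  3960  4440  4920
Δ⁵: 480  480  480
Fifth differences constant at 480.
4920 + 480 = 5400;  27762 + 5400 = 33162;  114000 + 33162 = 147162;  380501 + 147162 = 527663;  1094409 + 527663 = 1622072
5400 + 480 = 5880;  33162 + 5880 = 39042;  147162 + 39042 = 186204;  527663 + 186204 = 713867;  1622072 + 713867 = 2335939
5880 + 480 = 6360;  39042 + 6360 = 45402;  186204 + 45402 = 231606;  713867 + 231606 = 945473;  2335939 + 945473 = 3281412
6360 + 480 = 6840;  45402 + 6840 = 52242;  231606 + 52242 = 283848;  945473 + 283848 = 1229321;  3281412 + 1229321 = 4510733
6840 + 480 = 7320;  52242 + 7320 = 59562;  283848 + 59562 = 343410;  1229321 + 343410 = 1572731;  4510733 + 1572731 = 6083464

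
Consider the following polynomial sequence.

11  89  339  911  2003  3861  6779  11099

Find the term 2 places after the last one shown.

Δ: 78, 250, 572, 1092, 1858, 2918, 4320
Δ²: 172, 322, 520, 766, 1060, 1402
Δ³: 150, 198, 246, 294, 342
Δ⁴: 48, 48, 48, 48
Constant fourth difference = 48, so extend:
342 + 48 = 390;  1402 + 390 = 1792;  4320 + 1792 = 6112;  11099 + 6112 = 17211
390 + 48 = 438;  1792 + 438 = 2230;  6112 + 2230 = 8342;  17211 + 8342 = 25553

25553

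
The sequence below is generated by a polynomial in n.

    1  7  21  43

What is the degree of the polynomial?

2

Δ: 6, 14, 22
Δ²: 8, 8
The second differences are constant, so the polynomial has degree 2.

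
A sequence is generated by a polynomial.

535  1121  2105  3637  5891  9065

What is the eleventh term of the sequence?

47345

586, 984, 1532, 2254, 3174
398, 548, 722, 920
150, 174, 198
24, 24
Fourth differences constant at 24.
198 + 24 = 222;  920 + 222 = 1142;  3174 + 1142 = 4316;  9065 + 4316 = 13381
222 + 24 = 246;  1142 + 246 = 1388;  4316 + 1388 = 5704;  13381 + 5704 = 19085
246 + 24 = 270;  1388 + 270 = 1658;  5704 + 1658 = 7362;  19085 + 7362 = 26447
270 + 24 = 294;  1658 + 294 = 1952;  7362 + 1952 = 9314;  26447 + 9314 = 35761
294 + 24 = 318;  1952 + 318 = 2270;  9314 + 2270 = 11584;  35761 + 11584 = 47345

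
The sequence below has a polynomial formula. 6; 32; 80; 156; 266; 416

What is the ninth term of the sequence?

First differences: 26, 48, 76, 110, 150
Second differences: 22, 28, 34, 40
Third differences: 6, 6, 6
Constant third difference = 6, so extend:
40 + 6 = 46;  150 + 46 = 196;  416 + 196 = 612
46 + 6 = 52;  196 + 52 = 248;  612 + 248 = 860
52 + 6 = 58;  248 + 58 = 306;  860 + 306 = 1166

1166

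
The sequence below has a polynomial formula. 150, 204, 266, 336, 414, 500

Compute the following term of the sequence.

Δ: 54 , 62 , 70 , 78 , 86
Δ²: 8 , 8 , 8 , 8
The second differences are constant (8).
86 + 8 = 94;  500 + 94 = 594

594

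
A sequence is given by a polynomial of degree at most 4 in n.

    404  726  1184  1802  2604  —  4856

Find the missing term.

3614

Using the first 5 terms:
First differences: 322  458  618  802
Second differences: 136  160  184
Third differences: 24  24
Constant third difference = 24.
Extend forward: 184 + 24 = 208;  802 + 208 = 1010;  2604 + 1010 = 3614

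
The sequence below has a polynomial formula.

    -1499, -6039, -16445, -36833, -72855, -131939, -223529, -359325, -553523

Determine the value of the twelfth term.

-1670969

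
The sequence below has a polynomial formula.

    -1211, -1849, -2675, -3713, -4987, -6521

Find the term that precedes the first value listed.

-737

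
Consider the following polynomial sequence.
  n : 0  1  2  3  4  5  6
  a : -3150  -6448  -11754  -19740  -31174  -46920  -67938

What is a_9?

-3298  -5306  -7986  -11434  -15746  -21018
-2008  -2680  -3448  -4312  -5272
-672  -768  -864  -960
-96  -96  -96
Constant fourth difference = -96, so extend:
-960 − 96 = -1056;  -5272 − 1056 = -6328;  -21018 − 6328 = -27346;  -67938 − 27346 = -95284
-1056 − 96 = -1152;  -6328 − 1152 = -7480;  -27346 − 7480 = -34826;  -95284 − 34826 = -130110
-1152 − 96 = -1248;  -7480 − 1248 = -8728;  -34826 − 8728 = -43554;  -130110 − 43554 = -173664

-173664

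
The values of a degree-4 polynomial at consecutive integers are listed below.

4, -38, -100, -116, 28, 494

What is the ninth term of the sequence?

D1: -42, -62, -16, 144, 466
D2: -20, 46, 160, 322
D3: 66, 114, 162
D4: 48, 48
Fourth differences constant at 48.
162 + 48 = 210;  322 + 210 = 532;  466 + 532 = 998;  494 + 998 = 1492
210 + 48 = 258;  532 + 258 = 790;  998 + 790 = 1788;  1492 + 1788 = 3280
258 + 48 = 306;  790 + 306 = 1096;  1788 + 1096 = 2884;  3280 + 2884 = 6164

6164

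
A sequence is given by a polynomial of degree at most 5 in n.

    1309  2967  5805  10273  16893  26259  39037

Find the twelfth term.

1658  2838  4468  6620  9366  12778
1180  1630  2152  2746  3412
450  522  594  666
72  72  72
The fourth differences are constant (72).
666 + 72 = 738;  3412 + 738 = 4150;  12778 + 4150 = 16928;  39037 + 16928 = 55965
738 + 72 = 810;  4150 + 810 = 4960;  16928 + 4960 = 21888;  55965 + 21888 = 77853
810 + 72 = 882;  4960 + 882 = 5842;  21888 + 5842 = 27730;  77853 + 27730 = 105583
882 + 72 = 954;  5842 + 954 = 6796;  27730 + 6796 = 34526;  105583 + 34526 = 140109
954 + 72 = 1026;  6796 + 1026 = 7822;  34526 + 7822 = 42348;  140109 + 42348 = 182457

182457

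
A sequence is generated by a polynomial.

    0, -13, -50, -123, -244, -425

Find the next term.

D1: -13, -37, -73, -121, -181
D2: -24, -36, -48, -60
D3: -12, -12, -12
Constant third difference = -12, so extend:
-60 − 12 = -72;  -181 − 72 = -253;  -425 − 253 = -678

-678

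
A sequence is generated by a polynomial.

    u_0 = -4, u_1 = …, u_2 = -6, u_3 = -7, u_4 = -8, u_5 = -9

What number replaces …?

-5

Using the last 4 terms:
Δ: -1  -1  -1
Constant first difference = -1.
Extend backward: -6 + 1 = -5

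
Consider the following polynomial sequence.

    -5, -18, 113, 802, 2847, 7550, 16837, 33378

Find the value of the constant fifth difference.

120

Δ: -13, 131, 689, 2045, 4703, 9287, 16541
Δ²: 144, 558, 1356, 2658, 4584, 7254
Δ³: 414, 798, 1302, 1926, 2670
Δ⁴: 384, 504, 624, 744
Δ⁵: 120, 120, 120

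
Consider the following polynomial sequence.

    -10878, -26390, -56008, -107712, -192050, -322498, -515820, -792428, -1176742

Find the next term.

-1697550

D1: -15512, -29618, -51704, -84338, -130448, -193322, -276608, -384314
D2: -14106, -22086, -32634, -46110, -62874, -83286, -107706
D3: -7980, -10548, -13476, -16764, -20412, -24420
D4: -2568, -2928, -3288, -3648, -4008
D5: -360, -360, -360, -360
The fifth differences are constant (-360).
-4008 − 360 = -4368;  -24420 − 4368 = -28788;  -107706 − 28788 = -136494;  -384314 − 136494 = -520808;  -1176742 − 520808 = -1697550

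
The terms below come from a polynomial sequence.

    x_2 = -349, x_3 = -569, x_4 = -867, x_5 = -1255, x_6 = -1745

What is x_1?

First differences: -220, -298, -388, -490
Second differences: -78, -90, -102
Third differences: -12, -12
The third differences are constant at -12.
Work back: -78 + 12 = -66;  -220 + 66 = -154;  -349 + 154 = -195

-195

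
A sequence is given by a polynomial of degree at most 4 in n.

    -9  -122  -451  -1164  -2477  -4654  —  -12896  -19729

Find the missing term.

Using the first 6 terms:
D1: -113  -329  -713  -1313  -2177
D2: -216  -384  -600  -864
D3: -168  -216  -264
D4: -48  -48
Constant fourth difference = -48.
Extend forward: -264 − 48 = -312;  -864 − 312 = -1176;  -2177 − 1176 = -3353;  -4654 − 3353 = -8007

-8007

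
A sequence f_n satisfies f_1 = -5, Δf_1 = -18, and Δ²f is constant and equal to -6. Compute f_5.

Build the table forward from the leading diagonal:
Δ²: -6, -6, -6, -6, -6
Δ: -18, -24, -30, -36, -42
f: -5, -23, -47, -77, -113

-113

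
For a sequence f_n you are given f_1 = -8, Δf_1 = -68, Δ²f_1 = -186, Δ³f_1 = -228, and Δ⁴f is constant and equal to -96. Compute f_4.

-998

Build the table forward from the leading diagonal:
Fourth differences: -96, -96, -96, -96
Third differences: -228, -324, -420, -516
Second differences: -186, -414, -738, -1158
First differences: -68, -254, -668, -1406
f: -8, -76, -330, -998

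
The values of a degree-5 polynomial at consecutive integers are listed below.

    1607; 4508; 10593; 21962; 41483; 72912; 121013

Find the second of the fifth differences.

First differences: 2901, 6085, 11369, 19521, 31429, 48101
Second differences: 3184, 5284, 8152, 11908, 16672
Third differences: 2100, 2868, 3756, 4764
Fourth differences: 768, 888, 1008
Fifth differences: 120, 120

120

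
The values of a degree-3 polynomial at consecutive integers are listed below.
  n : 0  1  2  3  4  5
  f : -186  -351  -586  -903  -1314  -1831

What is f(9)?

-5199

-165, -235, -317, -411, -517
-70, -82, -94, -106
-12, -12, -12
The third differences are constant (-12).
-106 − 12 = -118;  -517 − 118 = -635;  -1831 − 635 = -2466
-118 − 12 = -130;  -635 − 130 = -765;  -2466 − 765 = -3231
-130 − 12 = -142;  -765 − 142 = -907;  -3231 − 907 = -4138
-142 − 12 = -154;  -907 − 154 = -1061;  -4138 − 1061 = -5199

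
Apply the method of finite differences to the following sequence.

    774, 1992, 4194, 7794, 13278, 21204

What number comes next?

32202

First differences: 1218  2202  3600  5484  7926
Second differences: 984  1398  1884  2442
Third differences: 414  486  558
Fourth differences: 72  72
Fourth differences constant at 72.
558 + 72 = 630;  2442 + 630 = 3072;  7926 + 3072 = 10998;  21204 + 10998 = 32202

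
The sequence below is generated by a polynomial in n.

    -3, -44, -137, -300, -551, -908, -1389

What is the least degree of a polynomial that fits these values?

D1: -41, -93, -163, -251, -357, -481
D2: -52, -70, -88, -106, -124
D3: -18, -18, -18, -18
The third differences are constant, so the polynomial has degree 3.

3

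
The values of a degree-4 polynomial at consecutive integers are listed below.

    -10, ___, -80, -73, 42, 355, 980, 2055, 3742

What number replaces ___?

Using the last 7 terms:
Δ: 7, 115, 313, 625, 1075, 1687
Δ²: 108, 198, 312, 450, 612
Δ³: 90, 114, 138, 162
Δ⁴: 24, 24, 24
Constant fourth difference = 24.
Extend backward: 90 − 24 = 66;  108 − 66 = 42;  7 − 42 = -35;  -80 + 35 = -45

-45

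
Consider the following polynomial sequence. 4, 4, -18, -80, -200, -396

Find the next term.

Δ: 0  -22  -62  -120  -196
Δ²: -22  -40  -58  -76
Δ³: -18  -18  -18
Constant third difference = -18, so extend:
-76 − 18 = -94;  -196 − 94 = -290;  -396 − 290 = -686

-686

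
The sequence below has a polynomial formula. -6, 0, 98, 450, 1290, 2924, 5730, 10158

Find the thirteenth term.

77418

D1: 6  98  352  840  1634  2806  4428
D2: 92  254  488  794  1172  1622
D3: 162  234  306  378  450
D4: 72  72  72  72
Fourth differences constant at 72.
450 + 72 = 522;  1622 + 522 = 2144;  4428 + 2144 = 6572;  10158 + 6572 = 16730
522 + 72 = 594;  2144 + 594 = 2738;  6572 + 2738 = 9310;  16730 + 9310 = 26040
594 + 72 = 666;  2738 + 666 = 3404;  9310 + 3404 = 12714;  26040 + 12714 = 38754
666 + 72 = 738;  3404 + 738 = 4142;  12714 + 4142 = 16856;  38754 + 16856 = 55610
738 + 72 = 810;  4142 + 810 = 4952;  16856 + 4952 = 21808;  55610 + 21808 = 77418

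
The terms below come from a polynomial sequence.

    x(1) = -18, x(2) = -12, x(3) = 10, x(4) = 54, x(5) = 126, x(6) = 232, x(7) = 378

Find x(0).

D1: 6  22  44  72  106  146
D2: 16  22  28  34  40
D3: 6  6  6  6
The third differences are constant at 6.
Work back: 16 − 6 = 10;  6 − 10 = -4;  -18 + 4 = -14

-14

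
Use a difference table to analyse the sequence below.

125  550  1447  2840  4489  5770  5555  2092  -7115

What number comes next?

D1: 425, 897, 1393, 1649, 1281, -215, -3463, -9207
D2: 472, 496, 256, -368, -1496, -3248, -5744
D3: 24, -240, -624, -1128, -1752, -2496
D4: -264, -384, -504, -624, -744
D5: -120, -120, -120, -120
The fifth differences are constant (-120).
-744 − 120 = -864;  -2496 − 864 = -3360;  -5744 − 3360 = -9104;  -9207 − 9104 = -18311;  -7115 − 18311 = -25426

-25426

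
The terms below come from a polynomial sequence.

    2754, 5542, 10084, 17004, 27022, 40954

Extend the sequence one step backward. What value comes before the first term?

2788  4542  6920  10018  13932
1754  2378  3098  3914
624  720  816
96  96
The fourth differences are constant at 96.
Work back: 624 − 96 = 528;  1754 − 528 = 1226;  2788 − 1226 = 1562;  2754 − 1562 = 1192

1192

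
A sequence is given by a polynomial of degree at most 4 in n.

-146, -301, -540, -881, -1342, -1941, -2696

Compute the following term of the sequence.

-155, -239, -341, -461, -599, -755
-84, -102, -120, -138, -156
-18, -18, -18, -18
Third differences constant at -18.
-156 − 18 = -174;  -755 − 174 = -929;  -2696 − 929 = -3625

-3625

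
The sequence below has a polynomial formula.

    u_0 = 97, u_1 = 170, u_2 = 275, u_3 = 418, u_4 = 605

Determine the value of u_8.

73, 105, 143, 187
32, 38, 44
6, 6
The third differences are constant (6).
44 + 6 = 50;  187 + 50 = 237;  605 + 237 = 842
50 + 6 = 56;  237 + 56 = 293;  842 + 293 = 1135
56 + 6 = 62;  293 + 62 = 355;  1135 + 355 = 1490
62 + 6 = 68;  355 + 68 = 423;  1490 + 423 = 1913

1913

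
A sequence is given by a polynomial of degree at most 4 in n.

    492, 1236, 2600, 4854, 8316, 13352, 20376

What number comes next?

29850

Δ: 744  1364  2254  3462  5036  7024
Δ²: 620  890  1208  1574  1988
Δ³: 270  318  366  414
Δ⁴: 48  48  48
The fourth differences are constant (48).
414 + 48 = 462;  1988 + 462 = 2450;  7024 + 2450 = 9474;  20376 + 9474 = 29850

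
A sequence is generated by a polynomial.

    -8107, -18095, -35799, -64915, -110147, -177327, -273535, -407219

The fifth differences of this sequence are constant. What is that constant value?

First differences: -9988, -17704, -29116, -45232, -67180, -96208, -133684
Second differences: -7716, -11412, -16116, -21948, -29028, -37476
Third differences: -3696, -4704, -5832, -7080, -8448
Fourth differences: -1008, -1128, -1248, -1368
Fifth differences: -120, -120, -120

-120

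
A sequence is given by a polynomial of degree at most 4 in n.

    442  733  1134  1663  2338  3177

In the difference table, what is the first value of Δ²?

110

D1: 291, 401, 529, 675, 839
D2: 110, 128, 146, 164
D3: 18, 18, 18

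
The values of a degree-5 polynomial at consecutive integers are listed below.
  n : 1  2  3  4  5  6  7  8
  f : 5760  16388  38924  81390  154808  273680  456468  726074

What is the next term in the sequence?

Δ: 10628, 22536, 42466, 73418, 118872, 182788, 269606
Δ²: 11908, 19930, 30952, 45454, 63916, 86818
Δ³: 8022, 11022, 14502, 18462, 22902
Δ⁴: 3000, 3480, 3960, 4440
Δ⁵: 480, 480, 480
Constant fifth difference = 480, so extend:
4440 + 480 = 4920;  22902 + 4920 = 27822;  86818 + 27822 = 114640;  269606 + 114640 = 384246;  726074 + 384246 = 1110320

1110320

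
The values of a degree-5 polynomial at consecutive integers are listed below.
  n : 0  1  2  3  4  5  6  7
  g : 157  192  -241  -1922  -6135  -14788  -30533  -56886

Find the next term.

-98347

D1: 35, -433, -1681, -4213, -8653, -15745, -26353
D2: -468, -1248, -2532, -4440, -7092, -10608
D3: -780, -1284, -1908, -2652, -3516
D4: -504, -624, -744, -864
D5: -120, -120, -120
The fifth differences are constant (-120).
-864 − 120 = -984;  -3516 − 984 = -4500;  -10608 − 4500 = -15108;  -26353 − 15108 = -41461;  -56886 − 41461 = -98347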